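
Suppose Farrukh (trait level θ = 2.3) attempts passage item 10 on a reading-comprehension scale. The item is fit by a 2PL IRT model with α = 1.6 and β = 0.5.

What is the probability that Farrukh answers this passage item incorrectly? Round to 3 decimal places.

0.053

P(θ) = 1 / (1 + exp(−α(θ − β)))
Exponent: 1.6 × (2.3 − 0.5) = 2.8800
1/(1 + e^{-2.8800}) = 0.9468
P(incorrect) = 1 − 0.9468 = 0.0532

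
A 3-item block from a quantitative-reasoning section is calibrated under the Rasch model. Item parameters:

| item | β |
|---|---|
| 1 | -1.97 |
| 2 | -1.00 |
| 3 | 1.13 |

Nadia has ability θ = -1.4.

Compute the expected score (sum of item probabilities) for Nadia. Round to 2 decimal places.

P(θ) = 1 / (1 + exp(−(θ − β)))
P_1 = 1/(1+e^{-0.5700}) = 0.6388
P_2 = 1/(1+e^{0.4000}) = 0.4013
P_3 = 1/(1+e^{2.5300}) = 0.0738
E[score] = 0.6388 + 0.4013 + 0.0738 = 1.1139

1.11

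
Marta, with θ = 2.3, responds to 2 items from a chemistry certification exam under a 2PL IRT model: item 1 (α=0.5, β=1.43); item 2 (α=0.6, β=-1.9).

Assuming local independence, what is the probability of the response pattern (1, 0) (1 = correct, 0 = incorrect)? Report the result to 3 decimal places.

0.045

P(θ) = 1 / (1 + exp(−α(θ − β)))
P_1 = 1/(1+e^{-0.4350}) = 0.6071
P_2 = 1/(1+e^{-2.5200}) = 0.9255
L = P_1 × (1−P_2) = 0.6071 × 0.0745 = 0.04521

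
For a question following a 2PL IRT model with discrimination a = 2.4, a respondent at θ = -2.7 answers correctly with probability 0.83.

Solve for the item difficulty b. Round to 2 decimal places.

-3.36

P(θ) = 1 / (1 + exp(−a(θ − b)))
logit(0.83) = ln(0.83/0.17) = 1.5856
b = θ − logit/(a) = -2.7 − 1.5856/2.4000 = -3.3607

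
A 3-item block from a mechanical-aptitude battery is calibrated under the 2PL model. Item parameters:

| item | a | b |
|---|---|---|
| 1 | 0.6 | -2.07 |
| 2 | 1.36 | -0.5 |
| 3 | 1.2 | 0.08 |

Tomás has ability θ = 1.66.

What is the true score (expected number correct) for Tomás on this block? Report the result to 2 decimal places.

P(θ) = 1 / (1 + exp(−a(θ − b)))
P_1 = 1/(1+e^{-2.2380}) = 0.9036
P_2 = 1/(1+e^{-2.9376}) = 0.9497
P_3 = 1/(1+e^{-1.8960}) = 0.8694
E[score] = 0.9036 + 0.9497 + 0.8694 = 2.7227

2.72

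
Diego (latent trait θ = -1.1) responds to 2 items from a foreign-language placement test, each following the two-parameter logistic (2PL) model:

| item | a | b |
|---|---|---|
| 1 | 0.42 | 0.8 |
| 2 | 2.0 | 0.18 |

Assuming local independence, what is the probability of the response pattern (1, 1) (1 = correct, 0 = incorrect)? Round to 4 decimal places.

0.0223

P(θ) = 1 / (1 + exp(−a(θ − b)))
P_1 = 1/(1+e^{0.7980}) = 0.3105
P_2 = 1/(1+e^{2.5600}) = 0.0718
L = P_1 × P_2 = 0.3105 × 0.0718 = 0.02228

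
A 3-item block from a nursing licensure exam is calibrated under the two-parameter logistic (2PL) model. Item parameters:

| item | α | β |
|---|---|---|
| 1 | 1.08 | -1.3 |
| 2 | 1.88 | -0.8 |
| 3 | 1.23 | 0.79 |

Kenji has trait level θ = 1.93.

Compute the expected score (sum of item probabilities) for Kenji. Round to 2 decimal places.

2.77

P(θ) = 1 / (1 + exp(−α(θ − β)))
P_1 = 1/(1+e^{-3.4884}) = 0.9704
P_2 = 1/(1+e^{-5.1324}) = 0.9941
P_3 = 1/(1+e^{-1.4022}) = 0.8025
E[score] = 0.9704 + 0.9941 + 0.8025 = 2.7670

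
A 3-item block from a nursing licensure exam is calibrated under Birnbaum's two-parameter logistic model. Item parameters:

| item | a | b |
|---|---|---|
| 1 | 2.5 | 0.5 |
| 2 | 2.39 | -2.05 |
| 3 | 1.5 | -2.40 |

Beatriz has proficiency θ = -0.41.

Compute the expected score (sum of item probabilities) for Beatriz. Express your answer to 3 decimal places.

P(θ) = 1 / (1 + exp(−a(θ − b)))
P_1 = 1/(1+e^{2.2750}) = 0.0932
P_2 = 1/(1+e^{-3.9196}) = 0.9805
P_3 = 1/(1+e^{-2.9850}) = 0.9519
E[score] = 0.0932 + 0.9805 + 0.9519 = 2.0256

2.026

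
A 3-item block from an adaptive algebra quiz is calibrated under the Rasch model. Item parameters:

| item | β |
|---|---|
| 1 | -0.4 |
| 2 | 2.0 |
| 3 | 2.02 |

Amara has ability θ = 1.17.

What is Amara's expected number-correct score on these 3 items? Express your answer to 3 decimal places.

1.431

P(θ) = 1 / (1 + exp(−(θ − β)))
P_1 = 1/(1+e^{-1.5700}) = 0.8278
P_2 = 1/(1+e^{0.8300}) = 0.3036
P_3 = 1/(1+e^{0.8500}) = 0.2994
E[score] = 0.8278 + 0.3036 + 0.2994 = 1.4309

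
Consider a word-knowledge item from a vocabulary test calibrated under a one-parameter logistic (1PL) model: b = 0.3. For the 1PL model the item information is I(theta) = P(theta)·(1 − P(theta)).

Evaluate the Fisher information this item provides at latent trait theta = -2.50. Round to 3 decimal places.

0.054

P = 1/(1+e^{2.8000}) = 0.0573
P(1−P) = 0.0573 × 0.9427 = 0.0540
I = P(1−P) = 0.05404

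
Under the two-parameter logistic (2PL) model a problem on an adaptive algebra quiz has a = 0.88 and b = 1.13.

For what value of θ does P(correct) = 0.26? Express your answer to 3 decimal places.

P(θ) = 1 / (1 + exp(−a(θ − b)))
logit = ln(0.2600/0.7400) = -1.0460
θ = b + logit/(a) = 1.13 + (-1.0460)/0.8800 = -0.0586

-0.059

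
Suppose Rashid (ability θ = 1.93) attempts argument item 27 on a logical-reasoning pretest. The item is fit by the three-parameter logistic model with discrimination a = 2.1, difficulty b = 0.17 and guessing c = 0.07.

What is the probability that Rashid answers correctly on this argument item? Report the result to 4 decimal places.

0.9775

P(θ) = c + (1 − c) · 1 / (1 + exp(−a(θ − b)))
Exponent: 2.1 × (1.93 − 0.17) = 3.6960
1/(1 + e^{-3.6960}) = 0.9758
P = 0.07 + 0.93 × 0.9758 = 0.9775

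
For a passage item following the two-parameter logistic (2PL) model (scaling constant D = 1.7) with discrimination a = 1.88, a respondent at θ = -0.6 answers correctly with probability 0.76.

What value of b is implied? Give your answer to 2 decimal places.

-0.96

P(θ) = 1 / (1 + exp(−D·a(θ − b)))
logit(0.76) = ln(0.76/0.24) = 1.1527
b = θ − logit/(1.7·a) = -0.6 − 1.1527/3.1960 = -0.9607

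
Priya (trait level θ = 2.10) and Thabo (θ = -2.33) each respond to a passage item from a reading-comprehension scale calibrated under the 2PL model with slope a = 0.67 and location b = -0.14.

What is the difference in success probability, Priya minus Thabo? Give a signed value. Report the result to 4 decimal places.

P(θ) = 1 / (1 + exp(−a(θ − b)))
P(Priya) = 0.8177  [exponent 1.5008]
P(Thabo) = 0.1874  [exponent -1.4673]
Difference = 0.8177 − 0.1874 = 0.6303

0.6303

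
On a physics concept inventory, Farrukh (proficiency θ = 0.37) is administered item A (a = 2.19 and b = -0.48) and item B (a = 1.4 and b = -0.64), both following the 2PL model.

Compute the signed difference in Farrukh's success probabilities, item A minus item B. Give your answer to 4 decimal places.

P(θ) = 1 / (1 + exp(−a(θ − b)))
P_A = 0.8655
P_B = 0.8044
P_A − P_B = 0.0611

0.0611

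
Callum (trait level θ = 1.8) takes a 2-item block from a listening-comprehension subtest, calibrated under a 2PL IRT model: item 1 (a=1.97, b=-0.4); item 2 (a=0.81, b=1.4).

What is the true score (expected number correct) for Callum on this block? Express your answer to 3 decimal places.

1.567

P(θ) = 1 / (1 + exp(−a(θ − b)))
P_1 = 1/(1+e^{-4.3340}) = 0.9871
P_2 = 1/(1+e^{-0.3240}) = 0.5803
E[score] = 0.9871 + 0.5803 = 1.5674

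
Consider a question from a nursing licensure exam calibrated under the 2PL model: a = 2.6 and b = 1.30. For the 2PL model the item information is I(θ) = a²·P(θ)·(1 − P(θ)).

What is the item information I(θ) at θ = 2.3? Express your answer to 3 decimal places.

P = 1/(1+e^{-2.6000}) = 0.9309
P(1−P) = 0.9309 × 0.0691 = 0.0644
I = a² × P(1−P) = 2.6² × 0.0644 = 0.43506

0.435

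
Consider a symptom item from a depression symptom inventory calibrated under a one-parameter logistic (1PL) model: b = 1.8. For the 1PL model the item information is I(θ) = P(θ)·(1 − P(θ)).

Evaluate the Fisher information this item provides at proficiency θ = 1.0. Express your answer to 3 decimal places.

P = 1/(1+e^{0.8000}) = 0.3100
P(1−P) = 0.3100 × 0.6900 = 0.2139
I = P(1−P) = 0.21391

0.214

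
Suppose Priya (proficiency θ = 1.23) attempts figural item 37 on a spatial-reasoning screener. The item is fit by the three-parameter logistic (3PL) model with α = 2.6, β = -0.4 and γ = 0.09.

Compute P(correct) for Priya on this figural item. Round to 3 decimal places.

P(θ) = γ + (1 − γ) · 1 / (1 + exp(−α(θ − β)))
Exponent: 2.6 × (1.23 − (-0.4)) = 4.2380
1/(1 + e^{-4.2380}) = 0.9858
P = 0.09 + 0.91 × 0.9858 = 0.9870

0.987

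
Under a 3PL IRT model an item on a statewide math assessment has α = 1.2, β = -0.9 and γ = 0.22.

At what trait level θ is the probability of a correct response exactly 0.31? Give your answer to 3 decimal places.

-2.597

P(θ) = γ + (1 − γ) · 1 / (1 + exp(−α(θ − β)))
Remove guessing floor: (0.31 − 0.22)/(1 − 0.22) = 0.1154
logit = ln(0.1154/0.8846) = -2.0369
θ = β + logit/(α) = -0.9 + (-2.0369)/1.2000 = -2.5974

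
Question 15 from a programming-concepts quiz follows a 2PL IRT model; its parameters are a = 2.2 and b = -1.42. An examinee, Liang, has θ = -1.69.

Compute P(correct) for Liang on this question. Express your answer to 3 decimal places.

P(θ) = 1 / (1 + exp(−a(θ − b)))
Exponent: 2.2 × (-1.69 − (-1.42)) = -0.5940
1/(1 + e^{0.5940}) = 0.3557

0.356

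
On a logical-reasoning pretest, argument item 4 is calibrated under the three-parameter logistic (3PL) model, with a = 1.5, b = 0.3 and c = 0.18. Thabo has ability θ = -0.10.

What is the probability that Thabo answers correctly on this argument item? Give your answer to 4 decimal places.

P(θ) = c + (1 − c) · 1 / (1 + exp(−a(θ − b)))
Exponent: 1.5 × (-0.10 − 0.3) = -0.6000
1/(1 + e^{0.6000}) = 0.3543
P = 0.18 + 0.82 × 0.3543 = 0.4706

0.4706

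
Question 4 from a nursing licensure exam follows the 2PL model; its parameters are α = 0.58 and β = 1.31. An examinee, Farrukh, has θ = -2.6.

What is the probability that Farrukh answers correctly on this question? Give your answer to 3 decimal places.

P(θ) = 1 / (1 + exp(−α(θ − β)))
Exponent: 0.58 × (-2.6 − 1.31) = -2.2678
1/(1 + e^{2.2678}) = 0.0938

0.094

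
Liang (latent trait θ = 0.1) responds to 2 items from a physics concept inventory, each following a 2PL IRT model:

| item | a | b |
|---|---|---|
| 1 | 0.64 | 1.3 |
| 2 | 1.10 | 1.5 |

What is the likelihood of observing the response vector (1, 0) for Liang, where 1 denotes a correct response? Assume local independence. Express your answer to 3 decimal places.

P(θ) = 1 / (1 + exp(−a(θ − b)))
P_1 = 1/(1+e^{0.7680}) = 0.3169
P_2 = 1/(1+e^{1.5400}) = 0.1765
L = P_1 × (1−P_2) = 0.3169 × 0.8235 = 0.26097

0.261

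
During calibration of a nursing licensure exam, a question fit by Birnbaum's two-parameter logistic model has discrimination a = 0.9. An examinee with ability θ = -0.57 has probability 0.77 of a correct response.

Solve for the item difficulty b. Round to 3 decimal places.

-1.913

P(θ) = 1 / (1 + exp(−a(θ − b)))
logit(0.77) = ln(0.77/0.23) = 1.2083
b = θ − logit/(a) = -0.57 − 1.2083/0.9000 = -1.9126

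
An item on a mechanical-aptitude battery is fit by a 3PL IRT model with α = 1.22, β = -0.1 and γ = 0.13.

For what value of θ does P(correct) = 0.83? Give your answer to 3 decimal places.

P(θ) = γ + (1 − γ) · 1 / (1 + exp(−α(θ − β)))
Remove guessing floor: (0.83 − 0.13)/(1 − 0.13) = 0.8046
logit = ln(0.8046/0.1954) = 1.4153
θ = β + logit/(α) = -0.1 + 1.4153/1.2200 = 1.0601

1.060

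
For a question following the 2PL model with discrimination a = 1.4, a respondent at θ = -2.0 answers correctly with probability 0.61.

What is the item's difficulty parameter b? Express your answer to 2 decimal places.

-2.32

P(θ) = 1 / (1 + exp(−a(θ − b)))
logit(0.61) = ln(0.61/0.39) = 0.4473
b = θ − logit/(a) = -2.0 − 0.4473/1.4000 = -2.3195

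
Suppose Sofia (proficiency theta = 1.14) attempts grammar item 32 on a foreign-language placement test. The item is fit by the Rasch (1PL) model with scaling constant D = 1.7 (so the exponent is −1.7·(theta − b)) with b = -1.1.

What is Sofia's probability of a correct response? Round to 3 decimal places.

0.978

P(theta) = 1 / (1 + exp(−D·(theta − b)))
Exponent: 1.7 × (1.14 − (-1.1)) = 3.8080
1/(1 + e^{-3.8080}) = 0.9783
P = 0.9783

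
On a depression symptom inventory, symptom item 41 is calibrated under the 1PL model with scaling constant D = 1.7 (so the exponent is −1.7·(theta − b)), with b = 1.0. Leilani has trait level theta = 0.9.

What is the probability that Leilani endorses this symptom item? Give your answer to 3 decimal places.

P(theta) = 1 / (1 + exp(−D·(theta − b)))
Exponent: 1.7 × (0.9 − 1.0) = -0.1700
1/(1 + e^{0.1700}) = 0.4576
P = 0.4576

0.458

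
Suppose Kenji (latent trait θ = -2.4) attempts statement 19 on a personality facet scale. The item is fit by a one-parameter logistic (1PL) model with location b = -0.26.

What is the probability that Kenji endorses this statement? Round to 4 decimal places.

0.1053

P(θ) = 1 / (1 + exp(−(θ − b)))
Exponent: (-2.4 − (-0.26)) = -2.1400
1/(1 + e^{2.1400}) = 0.1053
P = 0.1053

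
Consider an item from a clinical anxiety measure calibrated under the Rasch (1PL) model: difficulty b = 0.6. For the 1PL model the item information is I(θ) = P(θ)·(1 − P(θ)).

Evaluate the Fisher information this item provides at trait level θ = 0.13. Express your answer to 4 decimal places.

0.2367

P = 1/(1+e^{0.4700}) = 0.3846
P(1−P) = 0.3846 × 0.6154 = 0.2367
I = P(1−P) = 0.23669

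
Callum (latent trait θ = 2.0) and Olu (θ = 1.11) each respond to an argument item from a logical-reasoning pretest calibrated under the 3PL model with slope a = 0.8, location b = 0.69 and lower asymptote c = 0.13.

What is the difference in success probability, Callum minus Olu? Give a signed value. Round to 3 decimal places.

P(θ) = c + (1 − c) · 1 / (1 + exp(−a(θ − b)))
P(Callum) = 0.7741  [exponent 1.0480]
P(Olu) = 0.6374  [exponent 0.3360]
Difference = 0.7741 − 0.6374 = 0.1367

0.137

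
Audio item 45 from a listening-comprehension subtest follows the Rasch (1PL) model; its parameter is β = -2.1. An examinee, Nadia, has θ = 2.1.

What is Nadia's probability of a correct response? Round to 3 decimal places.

0.985

P(θ) = 1 / (1 + exp(−(θ − β)))
Exponent: (2.1 − (-2.1)) = 4.2000
1/(1 + e^{-4.2000}) = 0.9852
P = 0.9852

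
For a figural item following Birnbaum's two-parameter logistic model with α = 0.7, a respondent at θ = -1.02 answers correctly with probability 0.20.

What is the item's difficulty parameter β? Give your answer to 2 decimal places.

P(θ) = 1 / (1 + exp(−α(θ − β)))
logit(0.20) = ln(0.20/0.80) = -1.3863
β = θ − logit/(α) = -1.02 − (-1.3863)/0.7000 = 0.9604

0.96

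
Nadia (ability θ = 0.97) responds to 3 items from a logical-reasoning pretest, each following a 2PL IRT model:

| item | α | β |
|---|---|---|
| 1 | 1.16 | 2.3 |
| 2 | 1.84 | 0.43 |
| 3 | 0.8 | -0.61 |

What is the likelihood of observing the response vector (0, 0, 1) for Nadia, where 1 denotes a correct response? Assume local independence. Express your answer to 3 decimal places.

0.174

P(θ) = 1 / (1 + exp(−α(θ − β)))
P_1 = 1/(1+e^{1.5428}) = 0.1761
P_2 = 1/(1+e^{-0.9936}) = 0.7298
P_3 = 1/(1+e^{-1.2640}) = 0.7797
L = (1−P_1) × (1−P_2) × P_3 = 0.8239 × 0.2702 × 0.7797 = 0.17357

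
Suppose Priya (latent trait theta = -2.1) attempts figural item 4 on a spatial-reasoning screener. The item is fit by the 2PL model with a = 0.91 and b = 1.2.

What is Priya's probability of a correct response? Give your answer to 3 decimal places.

0.047

P(theta) = 1 / (1 + exp(−a(theta − b)))
Exponent: 0.91 × (-2.1 − 1.2) = -3.0030
1/(1 + e^{3.0030}) = 0.0473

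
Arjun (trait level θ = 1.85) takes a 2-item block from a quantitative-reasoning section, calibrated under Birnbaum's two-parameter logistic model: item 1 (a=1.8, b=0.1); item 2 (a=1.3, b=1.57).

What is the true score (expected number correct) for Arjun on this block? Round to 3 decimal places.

1.549

P(θ) = 1 / (1 + exp(−a(θ − b)))
P_1 = 1/(1+e^{-3.1500}) = 0.9589
P_2 = 1/(1+e^{-0.3640}) = 0.5900
E[score] = 0.9589 + 0.5900 = 1.5489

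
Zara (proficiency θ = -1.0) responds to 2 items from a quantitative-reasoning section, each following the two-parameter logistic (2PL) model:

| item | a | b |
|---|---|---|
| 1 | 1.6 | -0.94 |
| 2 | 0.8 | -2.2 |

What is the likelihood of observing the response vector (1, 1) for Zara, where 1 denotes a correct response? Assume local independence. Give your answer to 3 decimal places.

P(θ) = 1 / (1 + exp(−a(θ − b)))
P_1 = 1/(1+e^{0.0960}) = 0.4760
P_2 = 1/(1+e^{-0.9600}) = 0.7231
L = P_1 × P_2 = 0.4760 × 0.7231 = 0.34422

0.344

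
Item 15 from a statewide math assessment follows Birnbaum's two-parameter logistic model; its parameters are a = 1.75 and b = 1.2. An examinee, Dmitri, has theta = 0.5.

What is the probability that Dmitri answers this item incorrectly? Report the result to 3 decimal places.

P(theta) = 1 / (1 + exp(−a(theta − b)))
Exponent: 1.75 × (0.5 − 1.2) = -1.2250
1/(1 + e^{1.2250}) = 0.2271
P(incorrect) = 1 − 0.2271 = 0.7729

0.773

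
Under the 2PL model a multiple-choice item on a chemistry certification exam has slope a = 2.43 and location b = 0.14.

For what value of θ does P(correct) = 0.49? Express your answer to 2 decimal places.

P(θ) = 1 / (1 + exp(−a(θ − b)))
logit = ln(0.4900/0.5100) = -0.0400
θ = b + logit/(a) = 0.14 + (-0.0400)/2.4300 = 0.1235

0.12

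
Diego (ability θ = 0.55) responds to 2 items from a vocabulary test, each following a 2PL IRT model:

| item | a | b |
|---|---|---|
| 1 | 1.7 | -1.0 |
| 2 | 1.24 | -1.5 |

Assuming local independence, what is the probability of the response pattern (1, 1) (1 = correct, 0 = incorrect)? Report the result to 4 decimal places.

0.8650

P(θ) = 1 / (1 + exp(−a(θ − b)))
P_1 = 1/(1+e^{-2.6350}) = 0.9331
P_2 = 1/(1+e^{-2.5420}) = 0.9270
L = P_1 × P_2 = 0.9331 × 0.9270 = 0.86500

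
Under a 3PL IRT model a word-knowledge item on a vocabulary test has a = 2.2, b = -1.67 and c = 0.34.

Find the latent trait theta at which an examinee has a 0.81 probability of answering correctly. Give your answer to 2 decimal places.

-1.26

P(theta) = c + (1 − c) · 1 / (1 + exp(−a(theta − b)))
Remove guessing floor: (0.81 − 0.34)/(1 − 0.34) = 0.7121
logit = ln(0.7121/0.2879) = 0.9057
theta = b + logit/(a) = -1.67 + 0.9057/2.2000 = -1.2583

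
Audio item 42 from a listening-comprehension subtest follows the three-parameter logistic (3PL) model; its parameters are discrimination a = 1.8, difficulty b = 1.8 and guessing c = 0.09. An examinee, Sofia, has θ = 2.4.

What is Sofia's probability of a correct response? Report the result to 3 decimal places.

0.769

P(θ) = c + (1 − c) · 1 / (1 + exp(−a(θ − b)))
Exponent: 1.8 × (2.4 − 1.8) = 1.0800
1/(1 + e^{-1.0800}) = 0.7465
P = 0.09 + 0.91 × 0.7465 = 0.7693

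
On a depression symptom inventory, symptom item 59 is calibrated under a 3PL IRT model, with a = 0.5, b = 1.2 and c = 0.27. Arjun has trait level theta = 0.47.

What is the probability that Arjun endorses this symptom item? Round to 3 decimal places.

0.569

P(theta) = c + (1 − c) · 1 / (1 + exp(−a(theta − b)))
Exponent: 0.5 × (0.47 − 1.2) = -0.3650
1/(1 + e^{0.3650}) = 0.4097
P = 0.27 + 0.73 × 0.4097 = 0.5691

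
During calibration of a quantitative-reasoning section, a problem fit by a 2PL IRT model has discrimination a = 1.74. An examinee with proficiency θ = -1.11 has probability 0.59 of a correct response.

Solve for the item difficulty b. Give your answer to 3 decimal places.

P(θ) = 1 / (1 + exp(−a(θ − b)))
logit(0.59) = ln(0.59/0.41) = 0.3640
b = θ − logit/(a) = -1.11 − 0.3640/1.7400 = -1.3192

-1.319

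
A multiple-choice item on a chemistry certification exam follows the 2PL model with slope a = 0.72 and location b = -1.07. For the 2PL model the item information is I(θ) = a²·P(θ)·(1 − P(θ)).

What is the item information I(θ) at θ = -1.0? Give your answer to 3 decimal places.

P = 1/(1+e^{-0.0504}) = 0.5126
P(1−P) = 0.5126 × 0.4874 = 0.2498
I = a² × P(1−P) = 0.72² × 0.2498 = 0.12952

0.130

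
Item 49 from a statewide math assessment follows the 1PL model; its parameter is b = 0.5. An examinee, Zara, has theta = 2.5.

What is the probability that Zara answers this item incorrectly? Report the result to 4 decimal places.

P(theta) = 1 / (1 + exp(−(theta − b)))
Exponent: (2.5 − 0.5) = 2.0000
1/(1 + e^{-2.0000}) = 0.8808
P = 0.8808
P(incorrect) = 1 − 0.8808 = 0.1192

0.1192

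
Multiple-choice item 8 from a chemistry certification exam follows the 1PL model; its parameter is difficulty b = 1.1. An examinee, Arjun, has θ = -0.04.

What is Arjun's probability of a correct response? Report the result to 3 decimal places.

P(θ) = 1 / (1 + exp(−(θ − b)))
Exponent: (-0.04 − 1.1) = -1.1400
1/(1 + e^{1.1400}) = 0.2423
P = 0.2423

0.242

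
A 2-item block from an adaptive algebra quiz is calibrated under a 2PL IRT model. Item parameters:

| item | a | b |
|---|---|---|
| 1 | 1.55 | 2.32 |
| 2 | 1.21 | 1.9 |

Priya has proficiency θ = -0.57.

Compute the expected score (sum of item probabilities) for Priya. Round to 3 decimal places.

P(θ) = 1 / (1 + exp(−a(θ − b)))
P_1 = 1/(1+e^{4.4795}) = 0.0112
P_2 = 1/(1+e^{2.9887}) = 0.0479
E[score] = 0.0112 + 0.0479 = 0.0592

0.059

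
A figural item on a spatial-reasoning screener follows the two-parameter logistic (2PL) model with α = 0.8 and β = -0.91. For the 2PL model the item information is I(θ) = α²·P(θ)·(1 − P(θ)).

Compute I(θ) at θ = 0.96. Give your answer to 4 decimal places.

P = 1/(1+e^{-1.4960}) = 0.8170
P(1−P) = 0.8170 × 0.1830 = 0.1495
I = α² × P(1−P) = 0.8² × 0.1495 = 0.09570

0.0957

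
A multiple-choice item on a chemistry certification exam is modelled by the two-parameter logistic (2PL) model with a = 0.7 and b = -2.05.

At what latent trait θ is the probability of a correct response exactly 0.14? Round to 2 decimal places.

-4.64

P(θ) = 1 / (1 + exp(−a(θ − b)))
logit = ln(0.1400/0.8600) = -1.8153
θ = b + logit/(a) = -2.05 + (-1.8153)/0.7000 = -4.6433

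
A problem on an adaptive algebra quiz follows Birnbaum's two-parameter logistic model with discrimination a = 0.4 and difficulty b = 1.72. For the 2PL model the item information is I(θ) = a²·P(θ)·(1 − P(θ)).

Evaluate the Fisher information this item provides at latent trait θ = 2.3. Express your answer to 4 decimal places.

0.0395

P = 1/(1+e^{-0.2320}) = 0.5577
P(1−P) = 0.5577 × 0.4423 = 0.2467
I = a² × P(1−P) = 0.4² × 0.2467 = 0.03947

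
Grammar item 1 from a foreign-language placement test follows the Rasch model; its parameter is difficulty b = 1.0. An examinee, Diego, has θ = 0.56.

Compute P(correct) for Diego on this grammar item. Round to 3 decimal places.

0.392

P(θ) = 1 / (1 + exp(−(θ − b)))
Exponent: (0.56 − 1.0) = -0.4400
1/(1 + e^{0.4400}) = 0.3917
P = 0.3917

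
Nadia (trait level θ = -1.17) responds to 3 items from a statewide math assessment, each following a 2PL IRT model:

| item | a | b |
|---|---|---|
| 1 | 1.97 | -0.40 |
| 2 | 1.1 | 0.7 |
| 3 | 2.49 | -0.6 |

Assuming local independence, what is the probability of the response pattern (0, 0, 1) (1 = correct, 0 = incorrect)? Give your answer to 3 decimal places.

0.142

P(θ) = 1 / (1 + exp(−a(θ − b)))
P_1 = 1/(1+e^{1.5169}) = 0.1799
P_2 = 1/(1+e^{2.0570}) = 0.1133
P_3 = 1/(1+e^{1.4193}) = 0.1948
L = (1−P_1) × (1−P_2) × P_3 = 0.8201 × 0.8867 × 0.1948 = 0.14162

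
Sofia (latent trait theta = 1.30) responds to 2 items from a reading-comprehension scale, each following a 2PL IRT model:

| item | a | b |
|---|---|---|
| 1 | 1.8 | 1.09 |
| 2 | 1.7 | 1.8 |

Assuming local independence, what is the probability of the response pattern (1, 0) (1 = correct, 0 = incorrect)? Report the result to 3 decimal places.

0.416

P(theta) = 1 / (1 + exp(−a(theta − b)))
P_1 = 1/(1+e^{-0.3780}) = 0.5934
P_2 = 1/(1+e^{0.8500}) = 0.2994
L = P_1 × (1−P_2) = 0.5934 × 0.7006 = 0.41571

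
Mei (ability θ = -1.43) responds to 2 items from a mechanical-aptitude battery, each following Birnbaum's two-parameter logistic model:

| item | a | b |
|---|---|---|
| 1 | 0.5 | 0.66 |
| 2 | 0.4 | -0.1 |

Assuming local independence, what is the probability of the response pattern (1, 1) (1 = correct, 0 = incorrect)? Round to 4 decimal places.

0.0963

P(θ) = 1 / (1 + exp(−a(θ − b)))
P_1 = 1/(1+e^{1.0450}) = 0.2602
P_2 = 1/(1+e^{0.5320}) = 0.3701
L = P_1 × P_2 = 0.2602 × 0.3701 = 0.09628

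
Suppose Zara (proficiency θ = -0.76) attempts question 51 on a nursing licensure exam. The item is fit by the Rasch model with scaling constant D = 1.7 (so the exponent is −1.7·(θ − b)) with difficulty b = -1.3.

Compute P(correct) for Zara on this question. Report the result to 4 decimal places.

P(θ) = 1 / (1 + exp(−D·(θ − b)))
Exponent: 1.7 × (-0.76 − (-1.3)) = 0.9180
1/(1 + e^{-0.9180}) = 0.7146
P = 0.7146

0.7146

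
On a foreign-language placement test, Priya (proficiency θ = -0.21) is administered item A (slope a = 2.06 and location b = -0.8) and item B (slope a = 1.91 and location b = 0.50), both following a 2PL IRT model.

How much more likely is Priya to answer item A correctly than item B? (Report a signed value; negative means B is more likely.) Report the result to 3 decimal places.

0.566

P(θ) = 1 / (1 + exp(−a(θ − b)))
P_A = 0.7713
P_B = 0.2049
P_A − P_B = 0.5664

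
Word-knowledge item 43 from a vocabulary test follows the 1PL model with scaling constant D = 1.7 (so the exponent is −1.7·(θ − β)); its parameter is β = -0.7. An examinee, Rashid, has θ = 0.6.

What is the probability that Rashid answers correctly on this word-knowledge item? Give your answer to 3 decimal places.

P(θ) = 1 / (1 + exp(−D·(θ − β)))
Exponent: 1.7 × (0.6 − (-0.7)) = 2.2100
1/(1 + e^{-2.2100}) = 0.9011
P = 0.9011

0.901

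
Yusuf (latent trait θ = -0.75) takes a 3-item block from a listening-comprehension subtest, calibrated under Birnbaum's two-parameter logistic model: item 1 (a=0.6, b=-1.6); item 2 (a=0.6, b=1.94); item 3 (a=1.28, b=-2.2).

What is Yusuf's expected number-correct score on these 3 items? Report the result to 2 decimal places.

1.66

P(θ) = 1 / (1 + exp(−a(θ − b)))
P_1 = 1/(1+e^{-0.5100}) = 0.6248
P_2 = 1/(1+e^{1.6140}) = 0.1660
P_3 = 1/(1+e^{-1.8560}) = 0.8648
E[score] = 0.6248 + 0.1660 + 0.8648 = 1.6557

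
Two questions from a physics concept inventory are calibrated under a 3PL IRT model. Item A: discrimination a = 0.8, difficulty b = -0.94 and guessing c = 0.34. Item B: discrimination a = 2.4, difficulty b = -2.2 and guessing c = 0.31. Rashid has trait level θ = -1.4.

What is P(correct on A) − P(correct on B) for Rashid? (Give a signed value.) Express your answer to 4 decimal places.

-0.3018

P(θ) = c + (1 − c) · 1 / (1 + exp(−a(θ − b)))
P_A = 0.6100
P_B = 0.9118
P_A − P_B = -0.3018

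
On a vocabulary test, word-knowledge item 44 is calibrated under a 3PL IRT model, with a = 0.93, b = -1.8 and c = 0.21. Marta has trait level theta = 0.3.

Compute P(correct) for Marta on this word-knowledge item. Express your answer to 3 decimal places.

0.902

P(theta) = c + (1 − c) · 1 / (1 + exp(−a(theta − b)))
Exponent: 0.93 × (0.3 − (-1.8)) = 1.9530
1/(1 + e^{-1.9530}) = 0.8758
P = 0.21 + 0.79 × 0.8758 = 0.9019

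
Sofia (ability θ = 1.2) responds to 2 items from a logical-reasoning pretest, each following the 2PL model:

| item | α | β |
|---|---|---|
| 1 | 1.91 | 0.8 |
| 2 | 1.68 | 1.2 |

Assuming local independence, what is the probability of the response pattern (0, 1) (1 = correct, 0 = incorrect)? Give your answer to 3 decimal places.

0.159

P(θ) = 1 / (1 + exp(−α(θ − β)))
P_1 = 1/(1+e^{-0.7640}) = 0.6822
P_2 = 1/(1+e^{0.0000}) = 0.5000
L = (1−P_1) × P_2 = 0.3178 × 0.5000 = 0.15889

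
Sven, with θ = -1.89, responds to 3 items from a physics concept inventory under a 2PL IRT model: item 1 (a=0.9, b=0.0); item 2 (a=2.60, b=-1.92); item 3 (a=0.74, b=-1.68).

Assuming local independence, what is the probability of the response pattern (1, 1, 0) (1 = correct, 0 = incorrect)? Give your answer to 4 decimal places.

0.0432

P(θ) = 1 / (1 + exp(−a(θ − b)))
P_1 = 1/(1+e^{1.7010}) = 0.1543
P_2 = 1/(1+e^{-0.0780}) = 0.5195
P_3 = 1/(1+e^{0.1554}) = 0.4612
L = P_1 × P_2 × (1−P_3) = 0.1543 × 0.5195 × 0.5388 = 0.04320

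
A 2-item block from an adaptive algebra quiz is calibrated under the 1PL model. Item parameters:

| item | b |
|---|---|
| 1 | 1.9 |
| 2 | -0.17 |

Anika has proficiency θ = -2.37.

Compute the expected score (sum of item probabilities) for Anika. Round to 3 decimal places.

0.114

P(θ) = 1 / (1 + exp(−(θ − b)))
P_1 = 1/(1+e^{4.2700}) = 0.0138
P_2 = 1/(1+e^{2.2000}) = 0.0998
E[score] = 0.0138 + 0.0998 = 0.1135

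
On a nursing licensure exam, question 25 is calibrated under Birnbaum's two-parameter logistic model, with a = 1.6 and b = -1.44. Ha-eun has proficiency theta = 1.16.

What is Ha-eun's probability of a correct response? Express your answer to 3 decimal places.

0.985

P(theta) = 1 / (1 + exp(−a(theta − b)))
Exponent: 1.6 × (1.16 − (-1.44)) = 4.1600
1/(1 + e^{-4.1600}) = 0.9846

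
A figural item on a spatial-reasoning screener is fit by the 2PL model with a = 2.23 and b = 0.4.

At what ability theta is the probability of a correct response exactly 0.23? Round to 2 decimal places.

P(theta) = 1 / (1 + exp(−a(theta − b)))
logit = ln(0.2300/0.7700) = -1.2083
theta = b + logit/(a) = 0.4 + (-1.2083)/2.2300 = -0.1418

-0.14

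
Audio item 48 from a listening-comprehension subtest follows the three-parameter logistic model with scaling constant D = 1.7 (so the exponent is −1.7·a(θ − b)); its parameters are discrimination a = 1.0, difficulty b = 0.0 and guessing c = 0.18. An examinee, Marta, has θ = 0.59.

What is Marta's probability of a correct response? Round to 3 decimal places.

0.780

P(θ) = c + (1 − c) · 1 / (1 + exp(−D·a(θ − b)))
Exponent: 1.7 × 1.0 × (0.59 − 0.0) = 1.0030
1/(1 + e^{-1.0030}) = 0.7316
P = 0.18 + 0.82 × 0.7316 = 0.7800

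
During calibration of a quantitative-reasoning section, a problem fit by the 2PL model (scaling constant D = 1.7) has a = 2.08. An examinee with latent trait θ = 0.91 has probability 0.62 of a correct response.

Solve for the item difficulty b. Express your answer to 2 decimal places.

0.77

P(θ) = 1 / (1 + exp(−D·a(θ − b)))
logit(0.62) = ln(0.62/0.38) = 0.4895
b = θ − logit/(1.7·a) = 0.91 − 0.4895/3.5360 = 0.7716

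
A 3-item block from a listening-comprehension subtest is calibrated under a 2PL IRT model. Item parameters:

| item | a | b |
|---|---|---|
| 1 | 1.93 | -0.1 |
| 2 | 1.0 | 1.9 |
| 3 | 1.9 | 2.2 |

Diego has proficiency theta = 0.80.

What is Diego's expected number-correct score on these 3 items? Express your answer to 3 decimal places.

P(theta) = 1 / (1 + exp(−a(theta − b)))
P_1 = 1/(1+e^{-1.7370}) = 0.8503
P_2 = 1/(1+e^{1.1000}) = 0.2497
P_3 = 1/(1+e^{2.6600}) = 0.0654
E[score] = 0.8503 + 0.2497 + 0.0654 = 1.1654

1.165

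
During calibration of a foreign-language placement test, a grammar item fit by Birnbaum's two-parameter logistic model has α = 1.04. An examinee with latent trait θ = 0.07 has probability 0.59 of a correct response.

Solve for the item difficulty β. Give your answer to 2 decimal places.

P(θ) = 1 / (1 + exp(−α(θ − β)))
logit(0.59) = ln(0.59/0.41) = 0.3640
β = θ − logit/(α) = 0.07 − 0.3640/1.0400 = -0.2800

-0.28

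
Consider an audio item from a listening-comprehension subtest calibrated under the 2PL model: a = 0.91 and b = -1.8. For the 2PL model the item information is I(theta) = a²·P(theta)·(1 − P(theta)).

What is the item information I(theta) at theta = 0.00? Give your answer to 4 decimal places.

0.1128

P = 1/(1+e^{-1.6380}) = 0.8373
P(1−P) = 0.8373 × 0.1627 = 0.1363
I = a² × P(1−P) = 0.91² × 0.1363 = 0.11283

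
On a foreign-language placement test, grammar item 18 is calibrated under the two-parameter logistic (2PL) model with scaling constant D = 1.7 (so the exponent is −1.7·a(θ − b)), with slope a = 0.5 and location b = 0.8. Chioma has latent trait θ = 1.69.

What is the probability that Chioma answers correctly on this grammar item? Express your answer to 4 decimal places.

P(θ) = 1 / (1 + exp(−D·a(θ − b)))
Exponent: 1.7 × 0.5 × (1.69 − 0.8) = 0.7565
1/(1 + e^{-0.7565}) = 0.6806
P = 0.6806

0.6806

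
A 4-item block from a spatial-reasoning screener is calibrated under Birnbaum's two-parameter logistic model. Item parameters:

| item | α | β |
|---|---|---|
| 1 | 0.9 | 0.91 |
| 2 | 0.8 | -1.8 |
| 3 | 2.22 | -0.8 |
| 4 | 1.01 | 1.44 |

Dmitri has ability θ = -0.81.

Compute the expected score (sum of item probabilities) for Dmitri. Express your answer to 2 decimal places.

P(θ) = 1 / (1 + exp(−α(θ − β)))
P_1 = 1/(1+e^{1.5480}) = 0.1754
P_2 = 1/(1+e^{-0.7920}) = 0.6883
P_3 = 1/(1+e^{0.0222}) = 0.4945
P_4 = 1/(1+e^{2.2725}) = 0.0934
E[score] = 0.1754 + 0.6883 + 0.4945 + 0.0934 = 1.4515

1.45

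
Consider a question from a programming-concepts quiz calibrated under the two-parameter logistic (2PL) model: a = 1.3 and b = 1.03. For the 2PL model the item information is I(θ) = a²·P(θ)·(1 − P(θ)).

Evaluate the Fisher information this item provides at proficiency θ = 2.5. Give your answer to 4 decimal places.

0.1897

P = 1/(1+e^{-1.9110}) = 0.8711
P(1−P) = 0.8711 × 0.1289 = 0.1123
I = a² × P(1−P) = 1.3² × 0.1123 = 0.18972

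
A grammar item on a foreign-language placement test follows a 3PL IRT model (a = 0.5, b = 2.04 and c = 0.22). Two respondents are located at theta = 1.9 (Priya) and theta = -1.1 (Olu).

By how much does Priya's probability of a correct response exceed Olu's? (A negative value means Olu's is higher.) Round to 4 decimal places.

P(theta) = c + (1 − c) · 1 / (1 + exp(−a(theta − b)))
P(Priya) = 0.5964  [exponent -0.0700]
P(Olu) = 0.3543  [exponent -1.5700]
Difference = 0.5964 − 0.3543 = 0.2420

0.2420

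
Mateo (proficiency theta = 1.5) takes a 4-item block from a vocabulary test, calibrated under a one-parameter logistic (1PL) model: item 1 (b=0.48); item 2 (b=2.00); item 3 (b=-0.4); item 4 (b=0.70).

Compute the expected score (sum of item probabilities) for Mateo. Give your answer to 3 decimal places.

P(theta) = 1 / (1 + exp(−(theta − b)))
P_1 = 1/(1+e^{-1.0200}) = 0.7350
P_2 = 1/(1+e^{0.5000}) = 0.3775
P_3 = 1/(1+e^{-1.9000}) = 0.8699
P_4 = 1/(1+e^{-0.8000}) = 0.6900
E[score] = 0.7350 + 0.3775 + 0.8699 + 0.6900 = 2.6724

2.672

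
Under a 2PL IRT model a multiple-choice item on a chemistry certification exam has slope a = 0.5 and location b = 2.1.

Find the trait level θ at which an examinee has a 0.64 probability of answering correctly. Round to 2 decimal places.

3.25

P(θ) = 1 / (1 + exp(−a(θ − b)))
logit = ln(0.6400/0.3600) = 0.5754
θ = b + logit/(a) = 2.1 + 0.5754/0.5000 = 3.2507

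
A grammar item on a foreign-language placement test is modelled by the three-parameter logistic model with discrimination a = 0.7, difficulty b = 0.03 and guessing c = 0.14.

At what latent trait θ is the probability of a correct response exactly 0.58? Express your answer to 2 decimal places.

0.10

P(θ) = c + (1 − c) · 1 / (1 + exp(−a(θ − b)))
Remove guessing floor: (0.58 − 0.14)/(1 − 0.14) = 0.5116
logit = ln(0.5116/0.4884) = 0.0465
θ = b + logit/(a) = 0.03 + 0.0465/0.7000 = 0.0965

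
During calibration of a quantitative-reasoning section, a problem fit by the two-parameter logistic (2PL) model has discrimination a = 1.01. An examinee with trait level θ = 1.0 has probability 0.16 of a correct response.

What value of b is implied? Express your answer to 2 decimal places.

P(θ) = 1 / (1 + exp(−a(θ − b)))
logit(0.16) = ln(0.16/0.84) = -1.6582
b = θ − logit/(a) = 1.0 − (-1.6582)/1.0100 = 2.6418

2.64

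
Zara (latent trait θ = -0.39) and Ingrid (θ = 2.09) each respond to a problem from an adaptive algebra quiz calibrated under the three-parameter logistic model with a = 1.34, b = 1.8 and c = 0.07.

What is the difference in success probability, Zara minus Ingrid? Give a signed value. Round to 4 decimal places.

-0.5073

P(θ) = c + (1 − c) · 1 / (1 + exp(−a(θ − b)))
P(Zara) = 0.1169  [exponent -2.9346]
P(Ingrid) = 0.6242  [exponent 0.3886]
Difference = 0.1169 − 0.6242 = -0.5073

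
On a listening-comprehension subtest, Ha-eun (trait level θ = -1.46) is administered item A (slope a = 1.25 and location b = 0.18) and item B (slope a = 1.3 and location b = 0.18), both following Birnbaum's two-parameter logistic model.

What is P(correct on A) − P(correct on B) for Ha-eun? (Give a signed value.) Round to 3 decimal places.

P(θ) = 1 / (1 + exp(−a(θ − b)))
P_A = 0.1141
P_B = 0.1060
P_A − P_B = 0.0080

0.008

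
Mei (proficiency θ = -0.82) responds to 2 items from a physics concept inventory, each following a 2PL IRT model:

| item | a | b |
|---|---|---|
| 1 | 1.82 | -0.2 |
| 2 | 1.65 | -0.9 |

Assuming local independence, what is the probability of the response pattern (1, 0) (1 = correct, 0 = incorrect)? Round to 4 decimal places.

0.1142

P(θ) = 1 / (1 + exp(−a(θ − b)))
P_1 = 1/(1+e^{1.1284}) = 0.2445
P_2 = 1/(1+e^{-0.1320}) = 0.5330
L = P_1 × (1−P_2) = 0.2445 × 0.4670 = 0.11417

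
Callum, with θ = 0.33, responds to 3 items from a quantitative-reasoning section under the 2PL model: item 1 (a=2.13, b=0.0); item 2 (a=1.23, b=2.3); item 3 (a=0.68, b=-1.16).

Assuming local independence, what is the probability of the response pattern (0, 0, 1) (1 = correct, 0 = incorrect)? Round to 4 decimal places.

0.2232

P(θ) = 1 / (1 + exp(−a(θ − b)))
P_1 = 1/(1+e^{-0.7029}) = 0.6688
P_2 = 1/(1+e^{2.4231}) = 0.0814
P_3 = 1/(1+e^{-1.0132}) = 0.7336
L = (1−P_1) × (1−P_2) × P_3 = 0.3312 × 0.9186 × 0.7336 = 0.22318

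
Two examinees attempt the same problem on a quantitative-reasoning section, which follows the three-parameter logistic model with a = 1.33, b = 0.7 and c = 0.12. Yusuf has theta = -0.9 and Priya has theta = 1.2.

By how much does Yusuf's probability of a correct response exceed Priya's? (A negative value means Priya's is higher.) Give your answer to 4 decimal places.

-0.4875

P(theta) = c + (1 − c) · 1 / (1 + exp(−a(theta − b)))
P(Yusuf) = 0.2136  [exponent -2.1280]
P(Priya) = 0.7011  [exponent 0.6650]
Difference = 0.2136 − 0.7011 = -0.4875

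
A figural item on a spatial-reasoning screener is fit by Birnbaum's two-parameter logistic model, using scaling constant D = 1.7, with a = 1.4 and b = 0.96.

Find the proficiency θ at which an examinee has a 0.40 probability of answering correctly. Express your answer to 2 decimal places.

0.79

P(θ) = 1 / (1 + exp(−D·a(θ − b)))
logit = ln(0.4000/0.6000) = -0.4055
θ = b + logit/(1.7·a) = 0.96 + (-0.4055)/2.3800 = 0.7896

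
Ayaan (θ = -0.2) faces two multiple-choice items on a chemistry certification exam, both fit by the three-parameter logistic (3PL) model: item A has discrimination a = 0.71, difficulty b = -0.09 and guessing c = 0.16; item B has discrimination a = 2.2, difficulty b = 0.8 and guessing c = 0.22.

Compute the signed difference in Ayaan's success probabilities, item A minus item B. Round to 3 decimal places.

0.266

P(θ) = c + (1 − c) · 1 / (1 + exp(−a(θ − b)))
P_A = 0.5636
P_B = 0.2978
P_A − P_B = 0.2658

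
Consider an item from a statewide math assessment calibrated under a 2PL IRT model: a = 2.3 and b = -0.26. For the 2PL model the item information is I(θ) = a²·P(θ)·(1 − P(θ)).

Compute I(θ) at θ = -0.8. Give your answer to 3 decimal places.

P = 1/(1+e^{1.2420}) = 0.2241
P(1−P) = 0.2241 × 0.7759 = 0.1739
I = a² × P(1−P) = 2.3² × 0.1739 = 0.91979

0.920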